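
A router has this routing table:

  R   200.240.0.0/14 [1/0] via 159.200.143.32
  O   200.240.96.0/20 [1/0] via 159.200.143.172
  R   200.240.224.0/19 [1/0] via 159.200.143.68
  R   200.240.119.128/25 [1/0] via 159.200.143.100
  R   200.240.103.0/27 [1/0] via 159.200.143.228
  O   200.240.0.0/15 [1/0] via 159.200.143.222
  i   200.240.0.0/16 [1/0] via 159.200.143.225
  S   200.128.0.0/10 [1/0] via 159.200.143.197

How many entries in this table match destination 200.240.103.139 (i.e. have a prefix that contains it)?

Prefixes containing 200.240.103.139:
  200.240.0.0/14 (200.240.0.0 - 200.243.255.255)
  200.240.0.0/15 (200.240.0.0 - 200.241.255.255)
  200.240.0.0/16 (200.240.0.0 - 200.240.255.255)
  200.240.96.0/20 (200.240.96.0 - 200.240.111.255)
Total matching entries: 4.

4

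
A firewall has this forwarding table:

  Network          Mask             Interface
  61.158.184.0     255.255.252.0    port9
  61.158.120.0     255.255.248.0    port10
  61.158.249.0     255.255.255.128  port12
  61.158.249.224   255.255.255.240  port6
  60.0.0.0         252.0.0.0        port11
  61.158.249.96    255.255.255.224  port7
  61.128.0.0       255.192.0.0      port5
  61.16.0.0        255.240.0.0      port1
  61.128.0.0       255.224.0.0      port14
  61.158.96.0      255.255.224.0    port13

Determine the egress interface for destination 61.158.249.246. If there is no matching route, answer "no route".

port14

Routes whose prefix contains 61.158.249.246:
  60.0.0.0/6 (60.0.0.0 - 63.255.255.255) -> port11
  61.128.0.0/10 (61.128.0.0 - 61.191.255.255) -> port5
  61.128.0.0/11 (61.128.0.0 - 61.159.255.255) -> port14
More-specific entries that do NOT match:
  61.158.249.224/28 (61.158.249.224 - 61.158.249.239) does not contain 61.158.249.246
  61.158.249.96/27 (61.158.249.96 - 61.158.249.127) does not contain 61.158.249.246
  61.158.249.0/25 (61.158.249.0 - 61.158.249.127) does not contain 61.158.249.246
  61.158.184.0/22 (61.158.184.0 - 61.158.187.255) does not contain 61.158.249.246
  61.158.120.0/21 (61.158.120.0 - 61.158.127.255) does not contain 61.158.249.246
  61.158.96.0/19 (61.158.96.0 - 61.158.127.255) does not contain 61.158.249.246
  61.16.0.0/12 (61.16.0.0 - 61.31.255.255) does not contain 61.158.249.246
Longest matching prefix is /11 -> interface port14.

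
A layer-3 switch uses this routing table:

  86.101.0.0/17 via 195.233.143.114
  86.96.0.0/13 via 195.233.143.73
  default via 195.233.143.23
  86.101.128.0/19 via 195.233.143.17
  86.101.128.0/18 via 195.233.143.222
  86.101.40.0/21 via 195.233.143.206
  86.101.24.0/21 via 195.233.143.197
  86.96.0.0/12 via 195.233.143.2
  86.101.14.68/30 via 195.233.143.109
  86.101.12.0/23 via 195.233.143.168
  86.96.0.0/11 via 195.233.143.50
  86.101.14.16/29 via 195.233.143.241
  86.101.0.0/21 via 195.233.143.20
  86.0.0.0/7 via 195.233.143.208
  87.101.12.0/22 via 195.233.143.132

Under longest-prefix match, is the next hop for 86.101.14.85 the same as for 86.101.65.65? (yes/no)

86.101.14.85: longest match 86.101.0.0/17 -> 195.233.143.114
86.101.65.65: longest match 86.101.0.0/17 -> 195.233.143.114

yes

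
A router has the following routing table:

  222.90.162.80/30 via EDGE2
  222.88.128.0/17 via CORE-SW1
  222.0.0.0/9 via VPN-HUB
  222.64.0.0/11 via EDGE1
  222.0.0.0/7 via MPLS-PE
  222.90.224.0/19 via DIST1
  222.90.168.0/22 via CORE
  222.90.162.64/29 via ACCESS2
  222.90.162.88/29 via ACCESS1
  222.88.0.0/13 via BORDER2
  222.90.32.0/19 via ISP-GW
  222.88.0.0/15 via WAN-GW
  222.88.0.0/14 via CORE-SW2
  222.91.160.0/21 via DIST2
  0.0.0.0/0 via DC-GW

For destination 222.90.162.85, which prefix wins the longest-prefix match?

Entries matching 222.90.162.85:
  0.0.0.0/0 (default, matches everything)
  222.0.0.0/7 (222.0.0.0 - 223.255.255.255)
  222.0.0.0/9 (222.0.0.0 - 222.127.255.255)
  222.64.0.0/11 (222.64.0.0 - 222.95.255.255)
  222.88.0.0/13 (222.88.0.0 - 222.95.255.255)
  222.88.0.0/14 (222.88.0.0 - 222.91.255.255)
Most specific is 222.88.0.0/14.

222.88.0.0/14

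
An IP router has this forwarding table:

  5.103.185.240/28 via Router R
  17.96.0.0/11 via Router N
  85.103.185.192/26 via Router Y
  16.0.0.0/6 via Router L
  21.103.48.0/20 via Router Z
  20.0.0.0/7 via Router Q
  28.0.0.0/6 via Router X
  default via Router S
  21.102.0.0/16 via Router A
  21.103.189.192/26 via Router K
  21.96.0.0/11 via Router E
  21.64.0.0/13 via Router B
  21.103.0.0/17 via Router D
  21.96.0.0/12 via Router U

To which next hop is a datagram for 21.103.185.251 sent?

Routes whose prefix contains 21.103.185.251:
  0.0.0.0/0 (default, matches everything) -> Router S
  20.0.0.0/7 (20.0.0.0 - 21.255.255.255) -> Router Q
  21.96.0.0/11 (21.96.0.0 - 21.127.255.255) -> Router E
  21.96.0.0/12 (21.96.0.0 - 21.111.255.255) -> Router U
More-specific entries that do NOT match:
  5.103.185.240/28 (5.103.185.240 - 5.103.185.255) does not contain 21.103.185.251
  85.103.185.192/26 (85.103.185.192 - 85.103.185.255) does not contain 21.103.185.251
  21.103.189.192/26 (21.103.189.192 - 21.103.189.255) does not contain 21.103.185.251
  21.103.48.0/20 (21.103.48.0 - 21.103.63.255) does not contain 21.103.185.251
  21.103.0.0/17 (21.103.0.0 - 21.103.127.255) does not contain 21.103.185.251
  21.102.0.0/16 (21.102.0.0 - 21.102.255.255) does not contain 21.103.185.251
  21.64.0.0/13 (21.64.0.0 - 21.71.255.255) does not contain 21.103.185.251
Longest matching prefix is /12 -> next hop Router U.

Router U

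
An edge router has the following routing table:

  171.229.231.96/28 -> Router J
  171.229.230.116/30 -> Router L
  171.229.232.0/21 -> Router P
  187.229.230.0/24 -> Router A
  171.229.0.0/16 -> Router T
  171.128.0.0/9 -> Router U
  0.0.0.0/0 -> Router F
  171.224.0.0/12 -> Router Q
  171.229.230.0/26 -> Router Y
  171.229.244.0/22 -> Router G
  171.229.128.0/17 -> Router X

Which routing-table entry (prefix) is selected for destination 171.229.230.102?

171.229.128.0/17

Entries matching 171.229.230.102:
  0.0.0.0/0 (default, matches everything)
  171.128.0.0/9 (171.128.0.0 - 171.255.255.255)
  171.224.0.0/12 (171.224.0.0 - 171.239.255.255)
  171.229.0.0/16 (171.229.0.0 - 171.229.255.255)
  171.229.128.0/17 (171.229.128.0 - 171.229.255.255)
Most specific is 171.229.128.0/17.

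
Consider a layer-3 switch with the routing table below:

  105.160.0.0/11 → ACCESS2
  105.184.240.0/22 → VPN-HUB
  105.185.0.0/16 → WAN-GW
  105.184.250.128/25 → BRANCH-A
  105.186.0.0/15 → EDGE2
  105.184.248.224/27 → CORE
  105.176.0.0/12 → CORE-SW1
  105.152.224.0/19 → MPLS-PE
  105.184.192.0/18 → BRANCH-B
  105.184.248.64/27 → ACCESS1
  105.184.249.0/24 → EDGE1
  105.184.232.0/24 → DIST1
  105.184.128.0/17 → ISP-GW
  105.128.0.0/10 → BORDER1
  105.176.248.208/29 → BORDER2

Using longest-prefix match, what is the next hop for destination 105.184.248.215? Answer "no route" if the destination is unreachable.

BRANCH-B

Routes whose prefix contains 105.184.248.215:
  105.128.0.0/10 (105.128.0.0 - 105.191.255.255) -> BORDER1
  105.160.0.0/11 (105.160.0.0 - 105.191.255.255) -> ACCESS2
  105.176.0.0/12 (105.176.0.0 - 105.191.255.255) -> CORE-SW1
  105.184.128.0/17 (105.184.128.0 - 105.184.255.255) -> ISP-GW
  105.184.192.0/18 (105.184.192.0 - 105.184.255.255) -> BRANCH-B
More-specific entries that do NOT match:
  105.176.248.208/29 (105.176.248.208 - 105.176.248.215) does not contain 105.184.248.215
  105.184.248.224/27 (105.184.248.224 - 105.184.248.255) does not contain 105.184.248.215
  105.184.248.64/27 (105.184.248.64 - 105.184.248.95) does not contain 105.184.248.215
  105.184.250.128/25 (105.184.250.128 - 105.184.250.255) does not contain 105.184.248.215
  105.184.249.0/24 (105.184.249.0 - 105.184.249.255) does not contain 105.184.248.215
  105.184.232.0/24 (105.184.232.0 - 105.184.232.255) does not contain 105.184.248.215
  105.184.240.0/22 (105.184.240.0 - 105.184.243.255) does not contain 105.184.248.215
  105.152.224.0/19 (105.152.224.0 - 105.152.255.255) does not contain 105.184.248.215
Longest matching prefix is /18 -> next hop BRANCH-B.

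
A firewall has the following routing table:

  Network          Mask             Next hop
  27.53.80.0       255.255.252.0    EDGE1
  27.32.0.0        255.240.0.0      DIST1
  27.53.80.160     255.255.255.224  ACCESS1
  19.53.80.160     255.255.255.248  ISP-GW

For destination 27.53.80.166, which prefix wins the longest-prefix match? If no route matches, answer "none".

27.53.80.160/27

Entries matching 27.53.80.166:
  27.53.80.0/22 (27.53.80.0 - 27.53.83.255)
  27.53.80.160/27 (27.53.80.160 - 27.53.80.191)
Most specific is 27.53.80.160/27.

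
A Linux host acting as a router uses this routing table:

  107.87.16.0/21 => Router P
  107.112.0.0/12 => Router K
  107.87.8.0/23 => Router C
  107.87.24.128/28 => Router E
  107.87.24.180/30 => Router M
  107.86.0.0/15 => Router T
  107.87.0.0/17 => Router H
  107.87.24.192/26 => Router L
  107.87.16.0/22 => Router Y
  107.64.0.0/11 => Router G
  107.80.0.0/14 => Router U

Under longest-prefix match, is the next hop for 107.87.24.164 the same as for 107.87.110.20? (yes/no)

yes

107.87.24.164: longest match 107.87.0.0/17 -> Router H
107.87.110.20: longest match 107.87.0.0/17 -> Router H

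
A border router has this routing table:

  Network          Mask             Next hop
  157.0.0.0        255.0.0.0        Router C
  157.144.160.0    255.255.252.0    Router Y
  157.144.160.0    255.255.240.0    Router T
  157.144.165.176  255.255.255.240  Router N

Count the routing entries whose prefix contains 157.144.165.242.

Prefixes containing 157.144.165.242:
  157.0.0.0/8 (157.0.0.0 - 157.255.255.255)
  157.144.160.0/20 (157.144.160.0 - 157.144.175.255)
Total matching entries: 2.

2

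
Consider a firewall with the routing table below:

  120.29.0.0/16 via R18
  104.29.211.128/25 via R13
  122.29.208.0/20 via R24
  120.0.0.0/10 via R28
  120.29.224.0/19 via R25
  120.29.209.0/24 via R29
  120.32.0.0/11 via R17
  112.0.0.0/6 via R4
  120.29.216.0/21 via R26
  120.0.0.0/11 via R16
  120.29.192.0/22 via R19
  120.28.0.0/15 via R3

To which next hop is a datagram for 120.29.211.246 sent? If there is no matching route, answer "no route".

R18

Routes whose prefix contains 120.29.211.246:
  120.0.0.0/10 (120.0.0.0 - 120.63.255.255) -> R28
  120.0.0.0/11 (120.0.0.0 - 120.31.255.255) -> R16
  120.28.0.0/15 (120.28.0.0 - 120.29.255.255) -> R3
  120.29.0.0/16 (120.29.0.0 - 120.29.255.255) -> R18
More-specific entries that do NOT match:
  104.29.211.128/25 (104.29.211.128 - 104.29.211.255) does not contain 120.29.211.246
  120.29.209.0/24 (120.29.209.0 - 120.29.209.255) does not contain 120.29.211.246
  120.29.192.0/22 (120.29.192.0 - 120.29.195.255) does not contain 120.29.211.246
  120.29.216.0/21 (120.29.216.0 - 120.29.223.255) does not contain 120.29.211.246
  122.29.208.0/20 (122.29.208.0 - 122.29.223.255) does not contain 120.29.211.246
  120.29.224.0/19 (120.29.224.0 - 120.29.255.255) does not contain 120.29.211.246
Longest matching prefix is /16 -> next hop R18.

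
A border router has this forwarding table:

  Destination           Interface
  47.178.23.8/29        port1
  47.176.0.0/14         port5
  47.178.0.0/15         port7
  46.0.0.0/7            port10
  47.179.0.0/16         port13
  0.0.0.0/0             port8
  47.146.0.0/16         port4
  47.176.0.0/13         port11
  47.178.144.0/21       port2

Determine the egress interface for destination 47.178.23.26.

port7

Routes whose prefix contains 47.178.23.26:
  0.0.0.0/0 (default, matches everything) -> port8
  46.0.0.0/7 (46.0.0.0 - 47.255.255.255) -> port10
  47.176.0.0/13 (47.176.0.0 - 47.183.255.255) -> port11
  47.176.0.0/14 (47.176.0.0 - 47.179.255.255) -> port5
  47.178.0.0/15 (47.178.0.0 - 47.179.255.255) -> port7
More-specific entries that do NOT match:
  47.178.23.8/29 (47.178.23.8 - 47.178.23.15) does not contain 47.178.23.26
  47.178.144.0/21 (47.178.144.0 - 47.178.151.255) does not contain 47.178.23.26
  47.179.0.0/16 (47.179.0.0 - 47.179.255.255) does not contain 47.178.23.26
  47.146.0.0/16 (47.146.0.0 - 47.146.255.255) does not contain 47.178.23.26
Longest matching prefix is /15 -> interface port7.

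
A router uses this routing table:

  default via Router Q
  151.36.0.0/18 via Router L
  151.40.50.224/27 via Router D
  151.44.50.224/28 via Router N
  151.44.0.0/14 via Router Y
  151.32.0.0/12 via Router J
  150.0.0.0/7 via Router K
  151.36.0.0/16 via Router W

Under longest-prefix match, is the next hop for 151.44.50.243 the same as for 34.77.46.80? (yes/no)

151.44.50.243: longest match 151.44.0.0/14 -> Router Y
34.77.46.80: longest match 0.0.0.0/0 -> Router Q

no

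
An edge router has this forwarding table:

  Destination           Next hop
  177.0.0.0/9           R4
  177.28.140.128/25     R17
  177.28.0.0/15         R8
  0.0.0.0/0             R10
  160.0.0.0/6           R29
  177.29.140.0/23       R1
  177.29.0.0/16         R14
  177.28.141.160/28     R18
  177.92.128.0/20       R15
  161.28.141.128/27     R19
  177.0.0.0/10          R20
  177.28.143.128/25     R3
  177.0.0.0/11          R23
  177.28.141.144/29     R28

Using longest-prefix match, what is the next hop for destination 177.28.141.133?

R8

Routes whose prefix contains 177.28.141.133:
  0.0.0.0/0 (default, matches everything) -> R10
  177.0.0.0/9 (177.0.0.0 - 177.127.255.255) -> R4
  177.0.0.0/10 (177.0.0.0 - 177.63.255.255) -> R20
  177.0.0.0/11 (177.0.0.0 - 177.31.255.255) -> R23
  177.28.0.0/15 (177.28.0.0 - 177.29.255.255) -> R8
More-specific entries that do NOT match:
  177.28.141.144/29 (177.28.141.144 - 177.28.141.151) does not contain 177.28.141.133
  177.28.141.160/28 (177.28.141.160 - 177.28.141.175) does not contain 177.28.141.133
  161.28.141.128/27 (161.28.141.128 - 161.28.141.159) does not contain 177.28.141.133
  177.28.140.128/25 (177.28.140.128 - 177.28.140.255) does not contain 177.28.141.133
  177.28.143.128/25 (177.28.143.128 - 177.28.143.255) does not contain 177.28.141.133
  177.29.140.0/23 (177.29.140.0 - 177.29.141.255) does not contain 177.28.141.133
  177.92.128.0/20 (177.92.128.0 - 177.92.143.255) does not contain 177.28.141.133
  177.29.0.0/16 (177.29.0.0 - 177.29.255.255) does not contain 177.28.141.133
Longest matching prefix is /15 -> next hop R8.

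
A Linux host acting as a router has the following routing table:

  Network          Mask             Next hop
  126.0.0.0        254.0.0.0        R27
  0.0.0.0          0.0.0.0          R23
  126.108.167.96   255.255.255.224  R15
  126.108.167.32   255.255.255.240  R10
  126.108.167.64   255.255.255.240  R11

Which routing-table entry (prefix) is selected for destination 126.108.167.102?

Entries matching 126.108.167.102:
  0.0.0.0/0 (default, matches everything)
  126.0.0.0/7 (126.0.0.0 - 127.255.255.255)
  126.108.167.96/27 (126.108.167.96 - 126.108.167.127)
Most specific is 126.108.167.96/27.

126.108.167.96/27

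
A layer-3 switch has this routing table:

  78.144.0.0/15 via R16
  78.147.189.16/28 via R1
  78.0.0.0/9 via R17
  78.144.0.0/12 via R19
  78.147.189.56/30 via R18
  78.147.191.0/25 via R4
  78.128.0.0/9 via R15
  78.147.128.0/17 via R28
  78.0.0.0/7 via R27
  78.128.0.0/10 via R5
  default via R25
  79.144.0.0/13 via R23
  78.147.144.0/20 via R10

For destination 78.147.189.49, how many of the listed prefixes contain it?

6

Prefixes containing 78.147.189.49:
  0.0.0.0/0 (default, matches everything)
  78.0.0.0/7 (78.0.0.0 - 79.255.255.255)
  78.128.0.0/9 (78.128.0.0 - 78.255.255.255)
  78.128.0.0/10 (78.128.0.0 - 78.191.255.255)
  78.144.0.0/12 (78.144.0.0 - 78.159.255.255)
  78.147.128.0/17 (78.147.128.0 - 78.147.255.255)
Total matching entries: 6.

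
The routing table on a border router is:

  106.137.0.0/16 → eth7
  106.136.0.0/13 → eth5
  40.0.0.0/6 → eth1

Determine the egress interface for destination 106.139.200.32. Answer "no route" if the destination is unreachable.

eth5

Routes whose prefix contains 106.139.200.32:
  106.136.0.0/13 (106.136.0.0 - 106.143.255.255) -> eth5
More-specific entries that do NOT match:
  106.137.0.0/16 (106.137.0.0 - 106.137.255.255) does not contain 106.139.200.32
Longest matching prefix is /13 -> interface eth5.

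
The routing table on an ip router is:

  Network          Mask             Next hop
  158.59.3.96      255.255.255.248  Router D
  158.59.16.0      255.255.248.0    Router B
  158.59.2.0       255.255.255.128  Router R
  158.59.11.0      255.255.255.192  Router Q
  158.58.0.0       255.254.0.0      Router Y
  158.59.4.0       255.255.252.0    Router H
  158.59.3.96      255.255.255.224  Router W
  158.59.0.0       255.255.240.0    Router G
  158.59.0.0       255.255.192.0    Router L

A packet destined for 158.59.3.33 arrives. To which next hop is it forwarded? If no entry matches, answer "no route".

Router G

Routes whose prefix contains 158.59.3.33:
  158.58.0.0/15 (158.58.0.0 - 158.59.255.255) -> Router Y
  158.59.0.0/18 (158.59.0.0 - 158.59.63.255) -> Router L
  158.59.0.0/20 (158.59.0.0 - 158.59.15.255) -> Router G
More-specific entries that do NOT match:
  158.59.3.96/29 (158.59.3.96 - 158.59.3.103) does not contain 158.59.3.33
  158.59.3.96/27 (158.59.3.96 - 158.59.3.127) does not contain 158.59.3.33
  158.59.11.0/26 (158.59.11.0 - 158.59.11.63) does not contain 158.59.3.33
  158.59.2.0/25 (158.59.2.0 - 158.59.2.127) does not contain 158.59.3.33
  158.59.4.0/22 (158.59.4.0 - 158.59.7.255) does not contain 158.59.3.33
  158.59.16.0/21 (158.59.16.0 - 158.59.23.255) does not contain 158.59.3.33
Longest matching prefix is /20 -> next hop Router G.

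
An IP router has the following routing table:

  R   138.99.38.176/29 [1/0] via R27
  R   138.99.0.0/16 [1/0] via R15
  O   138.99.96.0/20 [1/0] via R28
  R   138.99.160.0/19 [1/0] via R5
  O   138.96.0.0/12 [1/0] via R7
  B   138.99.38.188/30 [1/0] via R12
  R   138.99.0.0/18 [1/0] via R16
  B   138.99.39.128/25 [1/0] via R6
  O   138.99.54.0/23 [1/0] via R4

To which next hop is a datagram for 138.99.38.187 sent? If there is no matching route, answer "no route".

R16

Routes whose prefix contains 138.99.38.187:
  138.96.0.0/12 (138.96.0.0 - 138.111.255.255) -> R7
  138.99.0.0/16 (138.99.0.0 - 138.99.255.255) -> R15
  138.99.0.0/18 (138.99.0.0 - 138.99.63.255) -> R16
More-specific entries that do NOT match:
  138.99.38.188/30 (138.99.38.188 - 138.99.38.191) does not contain 138.99.38.187
  138.99.38.176/29 (138.99.38.176 - 138.99.38.183) does not contain 138.99.38.187
  138.99.39.128/25 (138.99.39.128 - 138.99.39.255) does not contain 138.99.38.187
  138.99.54.0/23 (138.99.54.0 - 138.99.55.255) does not contain 138.99.38.187
  138.99.96.0/20 (138.99.96.0 - 138.99.111.255) does not contain 138.99.38.187
  138.99.160.0/19 (138.99.160.0 - 138.99.191.255) does not contain 138.99.38.187
Longest matching prefix is /18 -> next hop R16.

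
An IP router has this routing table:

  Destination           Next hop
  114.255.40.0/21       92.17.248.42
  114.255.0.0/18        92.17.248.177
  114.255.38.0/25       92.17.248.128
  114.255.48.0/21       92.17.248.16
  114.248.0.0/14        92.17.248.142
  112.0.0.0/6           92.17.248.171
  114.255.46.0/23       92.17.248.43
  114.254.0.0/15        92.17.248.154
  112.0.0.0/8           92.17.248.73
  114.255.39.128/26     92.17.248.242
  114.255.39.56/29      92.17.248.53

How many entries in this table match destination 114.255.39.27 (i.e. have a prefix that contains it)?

3

Prefixes containing 114.255.39.27:
  112.0.0.0/6 (112.0.0.0 - 115.255.255.255)
  114.254.0.0/15 (114.254.0.0 - 114.255.255.255)
  114.255.0.0/18 (114.255.0.0 - 114.255.63.255)
Total matching entries: 3.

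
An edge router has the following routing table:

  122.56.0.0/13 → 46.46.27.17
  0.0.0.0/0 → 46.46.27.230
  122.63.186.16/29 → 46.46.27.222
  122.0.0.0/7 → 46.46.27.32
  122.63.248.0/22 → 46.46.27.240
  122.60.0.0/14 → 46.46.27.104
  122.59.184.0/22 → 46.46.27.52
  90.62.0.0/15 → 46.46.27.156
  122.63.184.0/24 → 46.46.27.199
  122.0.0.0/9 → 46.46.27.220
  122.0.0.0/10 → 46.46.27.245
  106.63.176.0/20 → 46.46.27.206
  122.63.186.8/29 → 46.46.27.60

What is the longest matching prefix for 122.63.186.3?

Entries matching 122.63.186.3:
  0.0.0.0/0 (default, matches everything)
  122.0.0.0/7 (122.0.0.0 - 123.255.255.255)
  122.0.0.0/9 (122.0.0.0 - 122.127.255.255)
  122.0.0.0/10 (122.0.0.0 - 122.63.255.255)
  122.56.0.0/13 (122.56.0.0 - 122.63.255.255)
  122.60.0.0/14 (122.60.0.0 - 122.63.255.255)
Most specific is 122.60.0.0/14.

122.60.0.0/14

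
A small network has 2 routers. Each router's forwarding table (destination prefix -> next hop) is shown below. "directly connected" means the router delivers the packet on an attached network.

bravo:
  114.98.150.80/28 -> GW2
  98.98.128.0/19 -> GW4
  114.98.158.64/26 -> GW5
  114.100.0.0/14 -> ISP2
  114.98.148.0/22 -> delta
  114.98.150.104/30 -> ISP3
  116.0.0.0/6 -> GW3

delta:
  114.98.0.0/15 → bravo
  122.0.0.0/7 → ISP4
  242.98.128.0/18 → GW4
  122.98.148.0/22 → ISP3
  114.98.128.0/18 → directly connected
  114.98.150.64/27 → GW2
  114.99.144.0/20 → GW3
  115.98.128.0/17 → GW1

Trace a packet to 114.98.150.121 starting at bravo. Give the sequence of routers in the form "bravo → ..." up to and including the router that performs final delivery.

At bravo: longest match for 114.98.150.121 is 114.98.148.0/22 -> delta
At delta: longest match for 114.98.150.121 is 114.98.128.0/18 -> directly connected

bravo → delta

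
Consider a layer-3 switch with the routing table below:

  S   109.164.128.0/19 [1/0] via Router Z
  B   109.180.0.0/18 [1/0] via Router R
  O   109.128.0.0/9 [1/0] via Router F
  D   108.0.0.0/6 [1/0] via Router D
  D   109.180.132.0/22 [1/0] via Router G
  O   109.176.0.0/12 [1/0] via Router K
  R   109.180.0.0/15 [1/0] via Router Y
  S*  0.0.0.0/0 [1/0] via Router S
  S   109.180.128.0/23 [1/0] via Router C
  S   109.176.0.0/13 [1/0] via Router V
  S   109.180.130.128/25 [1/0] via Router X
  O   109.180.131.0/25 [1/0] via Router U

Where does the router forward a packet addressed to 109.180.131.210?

Routes whose prefix contains 109.180.131.210:
  0.0.0.0/0 (default, matches everything) -> Router S
  108.0.0.0/6 (108.0.0.0 - 111.255.255.255) -> Router D
  109.128.0.0/9 (109.128.0.0 - 109.255.255.255) -> Router F
  109.176.0.0/12 (109.176.0.0 - 109.191.255.255) -> Router K
  109.176.0.0/13 (109.176.0.0 - 109.183.255.255) -> Router V
  109.180.0.0/15 (109.180.0.0 - 109.181.255.255) -> Router Y
More-specific entries that do NOT match:
  109.180.130.128/25 (109.180.130.128 - 109.180.130.255) does not contain 109.180.131.210
  109.180.131.0/25 (109.180.131.0 - 109.180.131.127) does not contain 109.180.131.210
  109.180.128.0/23 (109.180.128.0 - 109.180.129.255) does not contain 109.180.131.210
  109.180.132.0/22 (109.180.132.0 - 109.180.135.255) does not contain 109.180.131.210
  109.164.128.0/19 (109.164.128.0 - 109.164.159.255) does not contain 109.180.131.210
  109.180.0.0/18 (109.180.0.0 - 109.180.63.255) does not contain 109.180.131.210
Longest matching prefix is /15 -> next hop Router Y.

Router Y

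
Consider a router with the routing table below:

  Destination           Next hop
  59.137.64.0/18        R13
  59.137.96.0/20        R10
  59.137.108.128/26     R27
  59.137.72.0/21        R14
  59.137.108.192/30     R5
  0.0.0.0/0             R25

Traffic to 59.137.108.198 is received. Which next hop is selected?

Routes whose prefix contains 59.137.108.198:
  0.0.0.0/0 (default, matches everything) -> R25
  59.137.64.0/18 (59.137.64.0 - 59.137.127.255) -> R13
  59.137.96.0/20 (59.137.96.0 - 59.137.111.255) -> R10
More-specific entries that do NOT match:
  59.137.108.192/30 (59.137.108.192 - 59.137.108.195) does not contain 59.137.108.198
  59.137.108.128/26 (59.137.108.128 - 59.137.108.191) does not contain 59.137.108.198
  59.137.72.0/21 (59.137.72.0 - 59.137.79.255) does not contain 59.137.108.198
Longest matching prefix is /20 -> next hop R10.

R10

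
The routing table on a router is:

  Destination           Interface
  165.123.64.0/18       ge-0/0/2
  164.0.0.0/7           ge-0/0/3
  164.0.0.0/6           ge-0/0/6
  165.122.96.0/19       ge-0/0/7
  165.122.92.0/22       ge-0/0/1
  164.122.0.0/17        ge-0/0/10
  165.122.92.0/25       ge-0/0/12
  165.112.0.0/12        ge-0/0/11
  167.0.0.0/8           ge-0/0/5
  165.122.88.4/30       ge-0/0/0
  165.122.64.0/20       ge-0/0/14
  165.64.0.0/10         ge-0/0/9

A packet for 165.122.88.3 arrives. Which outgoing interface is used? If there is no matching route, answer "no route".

ge-0/0/11

Routes whose prefix contains 165.122.88.3:
  164.0.0.0/6 (164.0.0.0 - 167.255.255.255) -> ge-0/0/6
  164.0.0.0/7 (164.0.0.0 - 165.255.255.255) -> ge-0/0/3
  165.64.0.0/10 (165.64.0.0 - 165.127.255.255) -> ge-0/0/9
  165.112.0.0/12 (165.112.0.0 - 165.127.255.255) -> ge-0/0/11
More-specific entries that do NOT match:
  165.122.88.4/30 (165.122.88.4 - 165.122.88.7) does not contain 165.122.88.3
  165.122.92.0/25 (165.122.92.0 - 165.122.92.127) does not contain 165.122.88.3
  165.122.92.0/22 (165.122.92.0 - 165.122.95.255) does not contain 165.122.88.3
  165.122.64.0/20 (165.122.64.0 - 165.122.79.255) does not contain 165.122.88.3
  165.122.96.0/19 (165.122.96.0 - 165.122.127.255) does not contain 165.122.88.3
  165.123.64.0/18 (165.123.64.0 - 165.123.127.255) does not contain 165.122.88.3
  164.122.0.0/17 (164.122.0.0 - 164.122.127.255) does not contain 165.122.88.3
Longest matching prefix is /12 -> interface ge-0/0/11.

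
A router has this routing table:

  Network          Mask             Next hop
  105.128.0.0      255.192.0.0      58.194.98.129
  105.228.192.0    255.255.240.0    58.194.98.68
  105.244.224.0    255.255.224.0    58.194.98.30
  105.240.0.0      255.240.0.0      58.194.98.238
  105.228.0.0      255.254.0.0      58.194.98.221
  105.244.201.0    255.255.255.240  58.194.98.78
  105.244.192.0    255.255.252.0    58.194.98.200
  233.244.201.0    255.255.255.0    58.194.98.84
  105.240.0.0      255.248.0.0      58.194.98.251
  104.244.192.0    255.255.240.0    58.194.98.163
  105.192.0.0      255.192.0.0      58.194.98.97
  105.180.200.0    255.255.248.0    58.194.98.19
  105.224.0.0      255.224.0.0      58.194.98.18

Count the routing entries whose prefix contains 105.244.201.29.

4

Prefixes containing 105.244.201.29:
  105.192.0.0/10 (105.192.0.0 - 105.255.255.255)
  105.224.0.0/11 (105.224.0.0 - 105.255.255.255)
  105.240.0.0/12 (105.240.0.0 - 105.255.255.255)
  105.240.0.0/13 (105.240.0.0 - 105.247.255.255)
Total matching entries: 4.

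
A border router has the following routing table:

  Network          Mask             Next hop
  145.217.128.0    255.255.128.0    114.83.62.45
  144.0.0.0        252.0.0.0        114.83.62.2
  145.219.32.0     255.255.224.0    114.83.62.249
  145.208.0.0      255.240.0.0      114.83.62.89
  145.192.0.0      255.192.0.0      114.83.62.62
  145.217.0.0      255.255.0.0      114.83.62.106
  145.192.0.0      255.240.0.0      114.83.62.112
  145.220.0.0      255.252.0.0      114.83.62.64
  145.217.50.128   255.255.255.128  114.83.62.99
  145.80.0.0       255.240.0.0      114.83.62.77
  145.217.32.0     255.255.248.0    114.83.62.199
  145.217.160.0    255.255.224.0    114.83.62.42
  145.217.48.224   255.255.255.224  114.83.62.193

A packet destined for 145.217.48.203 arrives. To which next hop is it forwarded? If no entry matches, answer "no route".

Routes whose prefix contains 145.217.48.203:
  144.0.0.0/6 (144.0.0.0 - 147.255.255.255) -> 114.83.62.2
  145.192.0.0/10 (145.192.0.0 - 145.255.255.255) -> 114.83.62.62
  145.208.0.0/12 (145.208.0.0 - 145.223.255.255) -> 114.83.62.89
  145.217.0.0/16 (145.217.0.0 - 145.217.255.255) -> 114.83.62.106
More-specific entries that do NOT match:
  145.217.48.224/27 (145.217.48.224 - 145.217.48.255) does not contain 145.217.48.203
  145.217.50.128/25 (145.217.50.128 - 145.217.50.255) does not contain 145.217.48.203
  145.217.32.0/21 (145.217.32.0 - 145.217.39.255) does not contain 145.217.48.203
  145.219.32.0/19 (145.219.32.0 - 145.219.63.255) does not contain 145.217.48.203
  145.217.160.0/19 (145.217.160.0 - 145.217.191.255) does not contain 145.217.48.203
  145.217.128.0/17 (145.217.128.0 - 145.217.255.255) does not contain 145.217.48.203
Longest matching prefix is /16 -> next hop 114.83.62.106.

114.83.62.106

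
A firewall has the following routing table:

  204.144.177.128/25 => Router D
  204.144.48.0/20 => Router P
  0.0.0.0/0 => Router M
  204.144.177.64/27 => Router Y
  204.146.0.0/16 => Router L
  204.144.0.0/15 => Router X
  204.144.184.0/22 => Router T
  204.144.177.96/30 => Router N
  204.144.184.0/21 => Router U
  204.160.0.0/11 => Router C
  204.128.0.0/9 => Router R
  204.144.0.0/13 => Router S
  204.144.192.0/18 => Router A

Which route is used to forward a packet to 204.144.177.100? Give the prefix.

Entries matching 204.144.177.100:
  0.0.0.0/0 (default, matches everything)
  204.128.0.0/9 (204.128.0.0 - 204.255.255.255)
  204.144.0.0/13 (204.144.0.0 - 204.151.255.255)
  204.144.0.0/15 (204.144.0.0 - 204.145.255.255)
Most specific is 204.144.0.0/15.

204.144.0.0/15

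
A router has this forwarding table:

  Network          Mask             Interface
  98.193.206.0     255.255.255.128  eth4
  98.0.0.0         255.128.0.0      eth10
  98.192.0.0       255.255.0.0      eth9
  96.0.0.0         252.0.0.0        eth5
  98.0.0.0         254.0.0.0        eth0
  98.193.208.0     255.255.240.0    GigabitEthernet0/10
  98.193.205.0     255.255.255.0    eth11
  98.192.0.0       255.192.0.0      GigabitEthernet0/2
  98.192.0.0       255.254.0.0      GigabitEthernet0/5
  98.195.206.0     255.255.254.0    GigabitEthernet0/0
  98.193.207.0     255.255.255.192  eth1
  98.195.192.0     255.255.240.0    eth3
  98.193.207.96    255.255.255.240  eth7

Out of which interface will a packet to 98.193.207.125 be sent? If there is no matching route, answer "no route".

Routes whose prefix contains 98.193.207.125:
  96.0.0.0/6 (96.0.0.0 - 99.255.255.255) -> eth5
  98.0.0.0/7 (98.0.0.0 - 99.255.255.255) -> eth0
  98.192.0.0/10 (98.192.0.0 - 98.255.255.255) -> GigabitEthernet0/2
  98.192.0.0/15 (98.192.0.0 - 98.193.255.255) -> GigabitEthernet0/5
More-specific entries that do NOT match:
  98.193.207.96/28 (98.193.207.96 - 98.193.207.111) does not contain 98.193.207.125
  98.193.207.0/26 (98.193.207.0 - 98.193.207.63) does not contain 98.193.207.125
  98.193.206.0/25 (98.193.206.0 - 98.193.206.127) does not contain 98.193.207.125
  98.193.205.0/24 (98.193.205.0 - 98.193.205.255) does not contain 98.193.207.125
  98.195.206.0/23 (98.195.206.0 - 98.195.207.255) does not contain 98.193.207.125
  98.193.208.0/20 (98.193.208.0 - 98.193.223.255) does not contain 98.193.207.125
  98.195.192.0/20 (98.195.192.0 - 98.195.207.255) does not contain 98.193.207.125
  98.192.0.0/16 (98.192.0.0 - 98.192.255.255) does not contain 98.193.207.125
Longest matching prefix is /15 -> interface GigabitEthernet0/5.

GigabitEthernet0/5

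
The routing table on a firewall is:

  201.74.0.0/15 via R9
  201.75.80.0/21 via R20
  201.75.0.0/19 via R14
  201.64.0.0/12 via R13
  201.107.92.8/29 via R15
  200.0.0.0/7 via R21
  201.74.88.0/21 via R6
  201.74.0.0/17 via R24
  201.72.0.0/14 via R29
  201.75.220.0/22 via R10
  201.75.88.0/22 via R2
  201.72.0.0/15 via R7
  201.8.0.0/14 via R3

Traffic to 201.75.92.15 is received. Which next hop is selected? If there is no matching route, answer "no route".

R9

Routes whose prefix contains 201.75.92.15:
  200.0.0.0/7 (200.0.0.0 - 201.255.255.255) -> R21
  201.64.0.0/12 (201.64.0.0 - 201.79.255.255) -> R13
  201.72.0.0/14 (201.72.0.0 - 201.75.255.255) -> R29
  201.74.0.0/15 (201.74.0.0 - 201.75.255.255) -> R9
More-specific entries that do NOT match:
  201.107.92.8/29 (201.107.92.8 - 201.107.92.15) does not contain 201.75.92.15
  201.75.220.0/22 (201.75.220.0 - 201.75.223.255) does not contain 201.75.92.15
  201.75.88.0/22 (201.75.88.0 - 201.75.91.255) does not contain 201.75.92.15
  201.75.80.0/21 (201.75.80.0 - 201.75.87.255) does not contain 201.75.92.15
  201.74.88.0/21 (201.74.88.0 - 201.74.95.255) does not contain 201.75.92.15
  201.75.0.0/19 (201.75.0.0 - 201.75.31.255) does not contain 201.75.92.15
  201.74.0.0/17 (201.74.0.0 - 201.74.127.255) does not contain 201.75.92.15
Longest matching prefix is /15 -> next hop R9.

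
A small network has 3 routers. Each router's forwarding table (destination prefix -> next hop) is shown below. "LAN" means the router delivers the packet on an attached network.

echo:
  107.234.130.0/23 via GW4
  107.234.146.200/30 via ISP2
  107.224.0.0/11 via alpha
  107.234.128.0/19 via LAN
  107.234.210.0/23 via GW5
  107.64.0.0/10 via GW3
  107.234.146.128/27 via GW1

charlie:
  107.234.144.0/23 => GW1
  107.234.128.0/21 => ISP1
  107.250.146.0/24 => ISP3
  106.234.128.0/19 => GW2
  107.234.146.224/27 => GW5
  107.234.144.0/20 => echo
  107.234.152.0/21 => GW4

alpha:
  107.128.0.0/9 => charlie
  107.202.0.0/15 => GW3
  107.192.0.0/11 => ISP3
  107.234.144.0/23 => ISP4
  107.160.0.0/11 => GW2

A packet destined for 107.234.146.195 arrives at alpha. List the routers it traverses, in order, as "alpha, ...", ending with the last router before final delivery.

alpha, charlie, echo

At alpha: longest match for 107.234.146.195 is 107.128.0.0/9 -> charlie
At charlie: longest match for 107.234.146.195 is 107.234.144.0/20 -> echo
At echo: longest match for 107.234.146.195 is 107.234.128.0/19 -> LAN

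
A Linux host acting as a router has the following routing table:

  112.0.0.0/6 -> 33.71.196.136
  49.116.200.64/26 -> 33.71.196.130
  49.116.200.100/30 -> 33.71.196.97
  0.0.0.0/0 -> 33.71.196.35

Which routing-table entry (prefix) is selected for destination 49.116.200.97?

49.116.200.64/26

Entries matching 49.116.200.97:
  0.0.0.0/0 (default, matches everything)
  49.116.200.64/26 (49.116.200.64 - 49.116.200.127)
Most specific is 49.116.200.64/26.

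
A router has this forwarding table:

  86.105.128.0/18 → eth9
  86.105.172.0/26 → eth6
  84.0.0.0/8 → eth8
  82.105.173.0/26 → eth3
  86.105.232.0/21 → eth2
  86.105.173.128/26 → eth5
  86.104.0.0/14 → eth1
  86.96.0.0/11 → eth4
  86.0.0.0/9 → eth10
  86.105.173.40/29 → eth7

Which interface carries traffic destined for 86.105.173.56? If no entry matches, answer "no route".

eth9

Routes whose prefix contains 86.105.173.56:
  86.0.0.0/9 (86.0.0.0 - 86.127.255.255) -> eth10
  86.96.0.0/11 (86.96.0.0 - 86.127.255.255) -> eth4
  86.104.0.0/14 (86.104.0.0 - 86.107.255.255) -> eth1
  86.105.128.0/18 (86.105.128.0 - 86.105.191.255) -> eth9
More-specific entries that do NOT match:
  86.105.173.40/29 (86.105.173.40 - 86.105.173.47) does not contain 86.105.173.56
  86.105.172.0/26 (86.105.172.0 - 86.105.172.63) does not contain 86.105.173.56
  82.105.173.0/26 (82.105.173.0 - 82.105.173.63) does not contain 86.105.173.56
  86.105.173.128/26 (86.105.173.128 - 86.105.173.191) does not contain 86.105.173.56
  86.105.232.0/21 (86.105.232.0 - 86.105.239.255) does not contain 86.105.173.56
Longest matching prefix is /18 -> interface eth9.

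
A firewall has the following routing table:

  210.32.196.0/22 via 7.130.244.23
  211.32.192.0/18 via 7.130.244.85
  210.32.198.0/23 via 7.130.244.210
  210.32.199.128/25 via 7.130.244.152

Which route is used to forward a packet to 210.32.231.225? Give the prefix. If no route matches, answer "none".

210.32.231.225 is outside every listed prefix and there is no default route.

none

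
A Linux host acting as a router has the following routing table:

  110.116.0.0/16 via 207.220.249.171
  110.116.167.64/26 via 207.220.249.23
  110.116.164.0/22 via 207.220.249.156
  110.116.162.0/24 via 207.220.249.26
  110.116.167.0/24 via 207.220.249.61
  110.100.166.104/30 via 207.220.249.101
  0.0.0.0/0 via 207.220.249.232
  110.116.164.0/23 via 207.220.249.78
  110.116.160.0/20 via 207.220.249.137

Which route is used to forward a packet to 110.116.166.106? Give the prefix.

110.116.164.0/22

Entries matching 110.116.166.106:
  0.0.0.0/0 (default, matches everything)
  110.116.0.0/16 (110.116.0.0 - 110.116.255.255)
  110.116.160.0/20 (110.116.160.0 - 110.116.175.255)
  110.116.164.0/22 (110.116.164.0 - 110.116.167.255)
Most specific is 110.116.164.0/22.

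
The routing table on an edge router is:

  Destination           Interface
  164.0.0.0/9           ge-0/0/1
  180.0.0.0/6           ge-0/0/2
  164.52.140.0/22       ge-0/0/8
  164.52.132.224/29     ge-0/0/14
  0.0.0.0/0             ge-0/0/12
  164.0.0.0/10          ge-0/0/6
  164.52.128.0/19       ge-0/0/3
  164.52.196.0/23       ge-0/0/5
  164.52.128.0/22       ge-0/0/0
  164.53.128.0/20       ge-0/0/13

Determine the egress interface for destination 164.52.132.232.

ge-0/0/3

Routes whose prefix contains 164.52.132.232:
  0.0.0.0/0 (default, matches everything) -> ge-0/0/12
  164.0.0.0/9 (164.0.0.0 - 164.127.255.255) -> ge-0/0/1
  164.0.0.0/10 (164.0.0.0 - 164.63.255.255) -> ge-0/0/6
  164.52.128.0/19 (164.52.128.0 - 164.52.159.255) -> ge-0/0/3
More-specific entries that do NOT match:
  164.52.132.224/29 (164.52.132.224 - 164.52.132.231) does not contain 164.52.132.232
  164.52.196.0/23 (164.52.196.0 - 164.52.197.255) does not contain 164.52.132.232
  164.52.140.0/22 (164.52.140.0 - 164.52.143.255) does not contain 164.52.132.232
  164.52.128.0/22 (164.52.128.0 - 164.52.131.255) does not contain 164.52.132.232
  164.53.128.0/20 (164.53.128.0 - 164.53.143.255) does not contain 164.52.132.232
Longest matching prefix is /19 -> interface ge-0/0/3.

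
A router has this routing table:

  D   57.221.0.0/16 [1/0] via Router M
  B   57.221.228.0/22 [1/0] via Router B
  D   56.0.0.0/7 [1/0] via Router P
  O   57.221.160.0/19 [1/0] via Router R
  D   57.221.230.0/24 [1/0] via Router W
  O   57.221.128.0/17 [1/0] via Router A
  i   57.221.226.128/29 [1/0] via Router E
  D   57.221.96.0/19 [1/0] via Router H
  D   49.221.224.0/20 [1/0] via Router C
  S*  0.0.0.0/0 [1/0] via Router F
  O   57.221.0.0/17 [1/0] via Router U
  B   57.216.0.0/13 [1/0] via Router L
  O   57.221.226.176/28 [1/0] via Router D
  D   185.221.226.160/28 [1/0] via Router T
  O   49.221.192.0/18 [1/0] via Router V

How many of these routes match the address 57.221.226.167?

Prefixes containing 57.221.226.167:
  0.0.0.0/0 (default, matches everything)
  56.0.0.0/7 (56.0.0.0 - 57.255.255.255)
  57.216.0.0/13 (57.216.0.0 - 57.223.255.255)
  57.221.0.0/16 (57.221.0.0 - 57.221.255.255)
  57.221.128.0/17 (57.221.128.0 - 57.221.255.255)
Total matching entries: 5.

5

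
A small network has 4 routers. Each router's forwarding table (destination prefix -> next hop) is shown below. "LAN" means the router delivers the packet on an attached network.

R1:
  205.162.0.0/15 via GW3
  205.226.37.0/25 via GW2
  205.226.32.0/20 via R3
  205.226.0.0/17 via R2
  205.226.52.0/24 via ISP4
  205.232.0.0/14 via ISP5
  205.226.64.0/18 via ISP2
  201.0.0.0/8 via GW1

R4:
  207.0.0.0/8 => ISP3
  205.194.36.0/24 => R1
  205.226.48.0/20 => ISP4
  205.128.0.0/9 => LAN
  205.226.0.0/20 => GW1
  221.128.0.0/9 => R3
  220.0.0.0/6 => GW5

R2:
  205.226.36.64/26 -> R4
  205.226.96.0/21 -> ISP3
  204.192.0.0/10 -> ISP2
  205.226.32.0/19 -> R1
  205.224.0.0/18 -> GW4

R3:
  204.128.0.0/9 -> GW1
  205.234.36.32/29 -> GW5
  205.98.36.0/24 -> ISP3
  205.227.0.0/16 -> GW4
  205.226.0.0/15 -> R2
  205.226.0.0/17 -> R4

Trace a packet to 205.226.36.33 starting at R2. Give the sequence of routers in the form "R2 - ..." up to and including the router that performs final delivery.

At R2: longest match for 205.226.36.33 is 205.226.32.0/19 -> R1
At R1: longest match for 205.226.36.33 is 205.226.32.0/20 -> R3
At R3: longest match for 205.226.36.33 is 205.226.0.0/17 -> R4
At R4: longest match for 205.226.36.33 is 205.128.0.0/9 -> LAN

R2 - R1 - R3 - R4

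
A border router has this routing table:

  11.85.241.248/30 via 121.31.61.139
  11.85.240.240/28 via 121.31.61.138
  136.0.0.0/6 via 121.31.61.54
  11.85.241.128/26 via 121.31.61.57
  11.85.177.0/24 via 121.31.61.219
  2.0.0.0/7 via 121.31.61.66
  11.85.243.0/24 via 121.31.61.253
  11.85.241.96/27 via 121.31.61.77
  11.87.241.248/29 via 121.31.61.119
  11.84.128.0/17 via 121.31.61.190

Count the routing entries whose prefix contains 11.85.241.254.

0

No listed prefix contains 11.85.241.254.
Total matching entries: 0.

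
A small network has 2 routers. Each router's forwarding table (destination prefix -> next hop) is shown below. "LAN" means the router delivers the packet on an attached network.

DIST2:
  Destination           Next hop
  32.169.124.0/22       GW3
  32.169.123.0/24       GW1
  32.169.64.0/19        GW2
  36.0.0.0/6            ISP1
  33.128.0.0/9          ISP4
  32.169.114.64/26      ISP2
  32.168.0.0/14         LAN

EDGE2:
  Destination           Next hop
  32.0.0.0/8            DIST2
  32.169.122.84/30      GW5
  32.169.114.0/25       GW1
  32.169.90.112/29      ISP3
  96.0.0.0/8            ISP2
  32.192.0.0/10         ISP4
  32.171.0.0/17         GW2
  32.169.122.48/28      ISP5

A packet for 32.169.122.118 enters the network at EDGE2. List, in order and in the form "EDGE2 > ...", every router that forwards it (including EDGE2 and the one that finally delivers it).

EDGE2 > DIST2

At EDGE2: longest match for 32.169.122.118 is 32.0.0.0/8 -> DIST2
At DIST2: longest match for 32.169.122.118 is 32.168.0.0/14 -> LAN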